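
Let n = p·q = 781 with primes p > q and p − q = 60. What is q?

Since p = q + 60, we have 781 = q(q + 60), so q² + 60q − 781 = 0.
Discriminant: 60² + 4·781 = 3600 + 3124 = 6724; √6724 = 82.
q = (−60 + 82)/2 = 11, and p = q + 60 = 71.
Check: 11 · 71 = 781.

11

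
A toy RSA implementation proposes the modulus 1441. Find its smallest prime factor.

11

1441 is odd.
Digit sum 10, not divisible by 3.
Ends in 1: not divisible by 5.
7: 1441 = 7·205 + 6
11: 1441 = 11·131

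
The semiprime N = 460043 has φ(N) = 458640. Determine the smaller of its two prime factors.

521

φ(n) = (p−1)(q−1) = n − (p+q) + 1, so p + q = 460043 − 458640 + 1 = 1404.
p and q are the roots of t² − 1404t + 460043 = 0.
Discriminant: 1404² − 4·460043 = 1971216 − 1840172 = 131044; √131044 = 362.
q = (1404 − 362)/2 = 521, p = (1404 + 362)/2 = 883.
Check: 521 · 883 = 460043.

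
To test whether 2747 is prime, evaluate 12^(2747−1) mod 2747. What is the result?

12^1 ≡ 12 (mod 2747)
12^2 ≡ 12^2 = 144 ≡ 144 (mod 2747)
12^4 ≡ 144^2 = 20736 ≡ 1507 (mod 2747)
12^8 ≡ 1507^2 = 2271049 ≡ 2027 (mod 2747)
12^16 ≡ 2027^2 = 4108729 ≡ 1964 (mod 2747)
12^32 ≡ 1964^2 = 3857296 ≡ 508 (mod 2747)
12^64 ≡ 508^2 = 258064 ≡ 2593 (mod 2747)
12^128 ≡ 2593^2 = 6723649 ≡ 1740 (mod 2747)
12^256 ≡ 1740^2 = 3027600 ≡ 406 (mod 2747)
12^512 ≡ 406^2 = 164836 ≡ 16 (mod 2747)
12^1024 ≡ 16^2 = 256 ≡ 256 (mod 2747)
12^2048 ≡ 256^2 = 65536 ≡ 2355 (mod 2747)
2746 = 2048 + 512 + 128 + 32 + 16 + 8 + 2 in binary powers of 2.
So 12^2746 ≡ 2355 · 16 · 1740 · 508 · 1964 · 2027 · 144 ≡ 2137 (mod 2747).
Since 2137 ≠ 1, base 12 is a Fermat witness: 2747 is composite.

2137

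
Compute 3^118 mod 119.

3^1 ≡ 3 (mod 119)
3^2 ≡ 3^2 = 9 ≡ 9 (mod 119)
3^4 ≡ 9^2 = 81 ≡ 81 (mod 119)
3^8 ≡ 81^2 = 6561 ≡ 16 (mod 119)
3^16 ≡ 16^2 = 256 ≡ 18 (mod 119)
3^32 ≡ 18^2 = 324 ≡ 86 (mod 119)
3^64 ≡ 86^2 = 7396 ≡ 18 (mod 119)
118 = 64 + 32 + 16 + 4 + 2 in binary powers of 2.
So 3^118 ≡ 18 · 86 · 18 · 81 · 9 ≡ 32 (mod 119).
Since 32 ≠ 1, base 3 is a Fermat witness: 119 is composite.

32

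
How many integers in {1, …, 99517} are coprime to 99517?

88560

Factor: 99517 = 11 · 83 · 109.
φ(99517) = (11−1) · (83−1) · (109−1) = 10 · 82 · 108 = 88560.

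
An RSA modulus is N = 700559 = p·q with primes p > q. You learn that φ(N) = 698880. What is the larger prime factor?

φ(n) = (p−1)(q−1) = n − (p+q) + 1, so p + q = 700559 − 698880 + 1 = 1680.
p and q are the roots of t² − 1680t + 700559 = 0.
Discriminant: 1680² − 4·700559 = 2822400 − 2802236 = 20164; √20164 = 142.
q = (1680 − 142)/2 = 769, p = (1680 + 142)/2 = 911.
Check: 769 · 911 = 700559.

911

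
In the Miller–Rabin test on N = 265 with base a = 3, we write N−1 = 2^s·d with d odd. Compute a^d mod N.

265 − 1 = 264 = 2^3 · 33, so d = 33.
3^1 ≡ 3 (mod 265)
3^2 ≡ 3^2 = 9 ≡ 9 (mod 265)
3^4 ≡ 9^2 = 81 ≡ 81 (mod 265)
3^8 ≡ 81^2 = 6561 ≡ 201 (mod 265)
3^16 ≡ 201^2 = 40401 ≡ 121 (mod 265)
3^32 ≡ 121^2 = 14641 ≡ 66 (mod 265)
33 = 32 + 1 in binary powers of 2.
So 3^33 ≡ 66 · 3 ≡ 198 (mod 265).
Squaring chain: 198 → 249 → 256; never reaches −1, so base 3 is a Miller–Rabin witness that 265 is composite.

198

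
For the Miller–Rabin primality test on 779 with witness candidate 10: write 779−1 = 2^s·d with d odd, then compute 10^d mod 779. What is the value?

779 − 1 = 778 = 2^1 · 389, so d = 389.
10^1 ≡ 10 (mod 779)
10^2 ≡ 10^2 = 100 ≡ 100 (mod 779)
10^4 ≡ 100^2 = 10000 ≡ 652 (mod 779)
10^8 ≡ 652^2 = 425104 ≡ 549 (mod 779)
10^16 ≡ 549^2 = 301401 ≡ 707 (mod 779)
10^32 ≡ 707^2 = 499849 ≡ 510 (mod 779)
10^64 ≡ 510^2 = 260100 ≡ 693 (mod 779)
10^128 ≡ 693^2 = 480249 ≡ 385 (mod 779)
10^256 ≡ 385^2 = 148225 ≡ 215 (mod 779)
389 = 256 + 128 + 4 + 1 in binary powers of 2.
So 10^389 ≡ 215 · 385 · 652 · 10 ≡ 242 (mod 779).
Squaring chain: 242; never reaches −1, so base 10 is a Miller–Rabin witness that 779 is composite.

242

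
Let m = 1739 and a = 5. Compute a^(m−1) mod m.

474

5^1 ≡ 5 (mod 1739)
5^2 ≡ 5^2 = 25 ≡ 25 (mod 1739)
5^4 ≡ 25^2 = 625 ≡ 625 (mod 1739)
5^8 ≡ 625^2 = 390625 ≡ 1089 (mod 1739)
5^16 ≡ 1089^2 = 1185921 ≡ 1662 (mod 1739)
5^32 ≡ 1662^2 = 2762244 ≡ 712 (mod 1739)
5^64 ≡ 712^2 = 506944 ≡ 895 (mod 1739)
5^128 ≡ 895^2 = 801025 ≡ 1085 (mod 1739)
5^256 ≡ 1085^2 = 1177225 ≡ 1661 (mod 1739)
5^512 ≡ 1661^2 = 2758921 ≡ 867 (mod 1739)
5^1024 ≡ 867^2 = 751689 ≡ 441 (mod 1739)
1738 = 1024 + 512 + 128 + 64 + 8 + 2 in binary powers of 2.
So 5^1738 ≡ 441 · 867 · 1085 · 895 · 1089 · 25 ≡ 474 (mod 1739).
Since 474 ≠ 1, base 5 is a Fermat witness: 1739 is composite.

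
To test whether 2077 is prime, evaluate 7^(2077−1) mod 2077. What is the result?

7^1 ≡ 7 (mod 2077)
7^2 ≡ 7^2 = 49 ≡ 49 (mod 2077)
7^4 ≡ 49^2 = 2401 ≡ 324 (mod 2077)
7^8 ≡ 324^2 = 104976 ≡ 1126 (mod 2077)
7^16 ≡ 1126^2 = 1267876 ≡ 906 (mod 2077)
7^32 ≡ 906^2 = 820836 ≡ 421 (mod 2077)
7^64 ≡ 421^2 = 177241 ≡ 696 (mod 2077)
7^128 ≡ 696^2 = 484416 ≡ 475 (mod 2077)
7^256 ≡ 475^2 = 225625 ≡ 1309 (mod 2077)
7^512 ≡ 1309^2 = 1713481 ≡ 2033 (mod 2077)
7^1024 ≡ 2033^2 = 4133089 ≡ 1936 (mod 2077)
7^2048 ≡ 1936^2 = 3748096 ≡ 1188 (mod 2077)
2076 = 2048 + 16 + 8 + 4 in binary powers of 2.
So 7^2076 ≡ 1188 · 906 · 1126 · 324 ≡ 159 (mod 2077).
Since 159 ≠ 1, base 7 is a Fermat witness: 2077 is composite.

159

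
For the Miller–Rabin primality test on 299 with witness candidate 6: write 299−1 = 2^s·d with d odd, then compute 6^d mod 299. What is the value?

299 − 1 = 298 = 2^1 · 149, so d = 149.
6^1 ≡ 6 (mod 299)
6^2 ≡ 6^2 = 36 ≡ 36 (mod 299)
6^4 ≡ 36^2 = 1296 ≡ 100 (mod 299)
6^8 ≡ 100^2 = 10000 ≡ 133 (mod 299)
6^16 ≡ 133^2 = 17689 ≡ 48 (mod 299)
6^32 ≡ 48^2 = 2304 ≡ 211 (mod 299)
6^64 ≡ 211^2 = 44521 ≡ 269 (mod 299)
6^128 ≡ 269^2 = 72361 ≡ 3 (mod 299)
149 = 128 + 16 + 4 + 1 in binary powers of 2.
So 6^149 ≡ 3 · 48 · 100 · 6 ≡ 288 (mod 299).
Squaring chain: 288; never reaches −1, so base 6 is a Miller–Rabin witness that 299 is composite.

288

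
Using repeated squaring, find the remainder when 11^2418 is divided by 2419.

513

11^1 ≡ 11 (mod 2419)
11^2 ≡ 11^2 = 121 ≡ 121 (mod 2419)
11^4 ≡ 121^2 = 14641 ≡ 127 (mod 2419)
11^8 ≡ 127^2 = 16129 ≡ 1615 (mod 2419)
11^16 ≡ 1615^2 = 2608225 ≡ 543 (mod 2419)
11^32 ≡ 543^2 = 294849 ≡ 2150 (mod 2419)
11^64 ≡ 2150^2 = 4622500 ≡ 2210 (mod 2419)
11^128 ≡ 2210^2 = 4884100 ≡ 139 (mod 2419)
11^256 ≡ 139^2 = 19321 ≡ 2388 (mod 2419)
11^512 ≡ 2388^2 = 5702544 ≡ 961 (mod 2419)
11^1024 ≡ 961^2 = 923521 ≡ 1882 (mod 2419)
11^2048 ≡ 1882^2 = 3541924 ≡ 508 (mod 2419)
2418 = 2048 + 256 + 64 + 32 + 16 + 2 in binary powers of 2.
So 11^2418 ≡ 508 · 2388 · 2210 · 2150 · 543 · 121 ≡ 513 (mod 2419).
Since 513 ≠ 1, base 11 is a Fermat witness: 2419 is composite.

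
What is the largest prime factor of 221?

17

221 = 13 · 17
17 is prime.
So 221 = 13 · 17; the largest prime factor is 17.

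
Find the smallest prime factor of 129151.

129151 is odd.
Digit sum 19, not divisible by 3.
Ends in 1: not divisible by 5.
7: 129151 = 7·18450 + 1
11: 129151 = 11·11741

11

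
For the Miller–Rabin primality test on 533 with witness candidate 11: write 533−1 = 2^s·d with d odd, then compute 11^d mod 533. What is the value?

89

533 − 1 = 532 = 2^2 · 133, so d = 133.
11^1 ≡ 11 (mod 533)
11^2 ≡ 11^2 = 121 ≡ 121 (mod 533)
11^4 ≡ 121^2 = 14641 ≡ 250 (mod 533)
11^8 ≡ 250^2 = 62500 ≡ 139 (mod 533)
11^16 ≡ 139^2 = 19321 ≡ 133 (mod 533)
11^32 ≡ 133^2 = 17689 ≡ 100 (mod 533)
11^64 ≡ 100^2 = 10000 ≡ 406 (mod 533)
11^128 ≡ 406^2 = 164836 ≡ 139 (mod 533)
133 = 128 + 4 + 1 in binary powers of 2.
So 11^133 ≡ 139 · 250 · 11 ≡ 89 (mod 533).
Squaring chain: 89 → 459; never reaches −1, so base 11 is a Miller–Rabin witness that 533 is composite.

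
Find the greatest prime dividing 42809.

89

42809 = 13 · 3293
3293 = 37 · 89
89 is prime.
So 42809 = 13 · 37 · 89; the largest prime factor is 89.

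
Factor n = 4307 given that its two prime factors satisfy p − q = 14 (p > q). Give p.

Since p = q + 14, we have 4307 = q(q + 14), so q² + 14q − 4307 = 0.
Discriminant: 14² + 4·4307 = 196 + 17228 = 17424; √17424 = 132.
q = (−14 + 132)/2 = 59, and p = q + 14 = 73.
Check: 59 · 73 = 4307.

73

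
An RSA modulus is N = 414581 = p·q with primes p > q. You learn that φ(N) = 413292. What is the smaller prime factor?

φ(n) = (p−1)(q−1) = n − (p+q) + 1, so p + q = 414581 − 413292 + 1 = 1290.
p and q are the roots of t² − 1290t + 414581 = 0.
Discriminant: 1290² − 4·414581 = 1664100 − 1658324 = 5776; √5776 = 76.
q = (1290 − 76)/2 = 607, p = (1290 + 76)/2 = 683.
Check: 607 · 683 = 414581.

607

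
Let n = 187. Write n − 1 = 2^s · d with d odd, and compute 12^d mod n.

133

187 − 1 = 186 = 2^1 · 93, so d = 93.
12^1 ≡ 12 (mod 187)
12^2 ≡ 12^2 = 144 ≡ 144 (mod 187)
12^4 ≡ 144^2 = 20736 ≡ 166 (mod 187)
12^8 ≡ 166^2 = 27556 ≡ 67 (mod 187)
12^16 ≡ 67^2 = 4489 ≡ 1 (mod 187)
12^32 ≡ 1^2 = 1 ≡ 1 (mod 187)
12^64 ≡ 1^2 = 1 ≡ 1 (mod 187)
93 = 64 + 16 + 8 + 4 + 1 in binary powers of 2.
So 12^93 ≡ 1 · 1 · 67 · 166 · 12 ≡ 133 (mod 187).
Squaring chain: 133; never reaches −1, so base 12 is a Miller–Rabin witness that 187 is composite.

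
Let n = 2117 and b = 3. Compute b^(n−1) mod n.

1760

3^1 ≡ 3 (mod 2117)
3^2 ≡ 3^2 = 9 ≡ 9 (mod 2117)
3^4 ≡ 9^2 = 81 ≡ 81 (mod 2117)
3^8 ≡ 81^2 = 6561 ≡ 210 (mod 2117)
3^16 ≡ 210^2 = 44100 ≡ 1760 (mod 2117)
3^32 ≡ 1760^2 = 3097600 ≡ 429 (mod 2117)
3^64 ≡ 429^2 = 184041 ≡ 1979 (mod 2117)
3^128 ≡ 1979^2 = 3916441 ≡ 2108 (mod 2117)
3^256 ≡ 2108^2 = 4443664 ≡ 81 (mod 2117)
3^512 ≡ 81^2 = 6561 ≡ 210 (mod 2117)
3^1024 ≡ 210^2 = 44100 ≡ 1760 (mod 2117)
3^2048 ≡ 1760^2 = 3097600 ≡ 429 (mod 2117)
2116 = 2048 + 64 + 4 in binary powers of 2.
So 3^2116 ≡ 429 · 1979 · 81 ≡ 1760 (mod 2117).
Since 1760 ≠ 1, base 3 is a Fermat witness: 2117 is composite.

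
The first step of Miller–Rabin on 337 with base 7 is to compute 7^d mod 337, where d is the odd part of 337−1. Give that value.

337 − 1 = 336 = 2^4 · 21, so d = 21.
7^1 ≡ 7 (mod 337)
7^2 ≡ 7^2 = 49 ≡ 49 (mod 337)
7^4 ≡ 49^2 = 2401 ≡ 42 (mod 337)
7^8 ≡ 42^2 = 1764 ≡ 79 (mod 337)
7^16 ≡ 79^2 = 6241 ≡ 175 (mod 337)
21 = 16 + 4 + 1 in binary powers of 2.
So 7^21 ≡ 175 · 42 · 7 ≡ 226 (mod 337).
Squaring chain: 226 → 189 → 336 → 1; reaches −1, so base 7 does not prove 337 composite.

226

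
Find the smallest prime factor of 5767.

5767 is odd.
Digit sum 25, not divisible by 3.
Ends in 7: not divisible by 5.
7: 5767 = 7·823 + 6
11: 5767 = 11·524 + 3
13: 5767 = 13·443 + 8
17: 5767 = 17·339 + 4
19: 5767 = 19·303 + 10
23: 5767 = 23·250 + 17
29: 5767 = 29·198 + 25
31: 5767 = 31·186 + 1
37: 5767 = 37·155 + 32
41: 5767 = 41·140 + 27
43: 5767 = 43·134 + 5
47: 5767 = 47·122 + 33
53: 5767 = 53·108 + 43
59: 5767 = 59·97 + 44
61: 5767 = 61·94 + 33
67: 5767 = 67·86 + 5
71: 5767 = 71·81 + 16
73: 5767 = 73·79

73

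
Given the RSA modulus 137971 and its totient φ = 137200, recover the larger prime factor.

491

φ(n) = (p−1)(q−1) = n − (p+q) + 1, so p + q = 137971 − 137200 + 1 = 772.
p and q are the roots of t² − 772t + 137971 = 0.
Discriminant: 772² − 4·137971 = 595984 − 551884 = 44100; √44100 = 210.
q = (772 − 210)/2 = 281, p = (772 + 210)/2 = 491.
Check: 281 · 491 = 137971.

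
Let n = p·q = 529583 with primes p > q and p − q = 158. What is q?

Since p = q + 158, we have 529583 = q(q + 158), so q² + 158q − 529583 = 0.
Discriminant: 158² + 4·529583 = 24964 + 2118332 = 2143296; √2143296 = 1464.
q = (−158 + 1464)/2 = 653, and p = q + 158 = 811.
Check: 653 · 811 = 529583.

653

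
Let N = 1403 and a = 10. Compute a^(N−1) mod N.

1361

10^1 ≡ 10 (mod 1403)
10^2 ≡ 10^2 = 100 ≡ 100 (mod 1403)
10^4 ≡ 100^2 = 10000 ≡ 179 (mod 1403)
10^8 ≡ 179^2 = 32041 ≡ 1175 (mod 1403)
10^16 ≡ 1175^2 = 1380625 ≡ 73 (mod 1403)
10^32 ≡ 73^2 = 5329 ≡ 1120 (mod 1403)
10^64 ≡ 1120^2 = 1254400 ≡ 118 (mod 1403)
10^128 ≡ 118^2 = 13924 ≡ 1297 (mod 1403)
10^256 ≡ 1297^2 = 1682209 ≡ 12 (mod 1403)
10^512 ≡ 12^2 = 144 ≡ 144 (mod 1403)
10^1024 ≡ 144^2 = 20736 ≡ 1094 (mod 1403)
1402 = 1024 + 256 + 64 + 32 + 16 + 8 + 2 in binary powers of 2.
So 10^1402 ≡ 1094 · 12 · 118 · 1120 · 73 · 1175 · 100 ≡ 1361 (mod 1403).
Since 1361 ≠ 1, base 10 is a Fermat witness: 1403 is composite.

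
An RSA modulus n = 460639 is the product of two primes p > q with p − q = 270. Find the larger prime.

Since p = q + 270, we have 460639 = q(q + 270), so q² + 270q − 460639 = 0.
Discriminant: 270² + 4·460639 = 72900 + 1842556 = 1915456; √1915456 = 1384.
q = (−270 + 1384)/2 = 557, and p = q + 270 = 827.
Check: 557 · 827 = 460639.

827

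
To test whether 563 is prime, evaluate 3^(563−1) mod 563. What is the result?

3^1 ≡ 3 (mod 563)
3^2 ≡ 3^2 = 9 ≡ 9 (mod 563)
3^4 ≡ 9^2 = 81 ≡ 81 (mod 563)
3^8 ≡ 81^2 = 6561 ≡ 368 (mod 563)
3^16 ≡ 368^2 = 135424 ≡ 304 (mod 563)
3^32 ≡ 304^2 = 92416 ≡ 84 (mod 563)
3^64 ≡ 84^2 = 7056 ≡ 300 (mod 563)
3^128 ≡ 300^2 = 90000 ≡ 483 (mod 563)
3^256 ≡ 483^2 = 233289 ≡ 207 (mod 563)
3^512 ≡ 207^2 = 42849 ≡ 61 (mod 563)
562 = 512 + 32 + 16 + 2 in binary powers of 2.
So 3^562 ≡ 61 · 84 · 304 · 9 ≡ 1 (mod 563).
Since the result is 1, base 3 gives no evidence that 563 is composite.

1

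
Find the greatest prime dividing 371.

371 = 7 · 53
53 is prime.
So 371 = 7 · 53; the largest prime factor is 53.

53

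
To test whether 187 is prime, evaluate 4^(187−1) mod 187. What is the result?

169

4^1 ≡ 4 (mod 187)
4^2 ≡ 4^2 = 16 ≡ 16 (mod 187)
4^4 ≡ 16^2 = 256 ≡ 69 (mod 187)
4^8 ≡ 69^2 = 4761 ≡ 86 (mod 187)
4^16 ≡ 86^2 = 7396 ≡ 103 (mod 187)
4^32 ≡ 103^2 = 10609 ≡ 137 (mod 187)
4^64 ≡ 137^2 = 18769 ≡ 69 (mod 187)
4^128 ≡ 69^2 = 4761 ≡ 86 (mod 187)
186 = 128 + 32 + 16 + 8 + 2 in binary powers of 2.
So 4^186 ≡ 86 · 137 · 103 · 86 · 16 ≡ 169 (mod 187).
Since 169 ≠ 1, base 4 is a Fermat witness: 187 is composite.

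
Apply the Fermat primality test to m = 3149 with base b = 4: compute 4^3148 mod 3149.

3138

4^1 ≡ 4 (mod 3149)
4^2 ≡ 4^2 = 16 ≡ 16 (mod 3149)
4^4 ≡ 16^2 = 256 ≡ 256 (mod 3149)
4^8 ≡ 256^2 = 65536 ≡ 2556 (mod 3149)
4^16 ≡ 2556^2 = 6533136 ≡ 2110 (mod 3149)
4^32 ≡ 2110^2 = 4452100 ≡ 2563 (mod 3149)
4^64 ≡ 2563^2 = 6568969 ≡ 155 (mod 3149)
4^128 ≡ 155^2 = 24025 ≡ 1982 (mod 3149)
4^256 ≡ 1982^2 = 3928324 ≡ 1521 (mod 3149)
4^512 ≡ 1521^2 = 2313441 ≡ 2075 (mod 3149)
4^1024 ≡ 2075^2 = 4305625 ≡ 942 (mod 3149)
4^2048 ≡ 942^2 = 887364 ≡ 2495 (mod 3149)
3148 = 2048 + 1024 + 64 + 8 + 4 in binary powers of 2.
So 4^3148 ≡ 2495 · 942 · 155 · 2556 · 256 ≡ 3138 (mod 3149).
Since 3138 ≠ 1, base 4 is a Fermat witness: 3149 is composite.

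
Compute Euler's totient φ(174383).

Factor: 174383 = 11 · 83 · 191.
φ(174383) = (11−1) · (83−1) · (191−1) = 10 · 82 · 190 = 155800.

155800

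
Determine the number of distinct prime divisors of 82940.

82940 = 2^2 · 20735
20735 = 5 · 4147
4147 = 11 · 377
377 = 13 · 29
82940 = 2^2 · 5 · 11 · 13 · 29, which has 5 distinct prime factors.

5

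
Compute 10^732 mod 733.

1

10^1 ≡ 10 (mod 733)
10^2 ≡ 10^2 = 100 ≡ 100 (mod 733)
10^4 ≡ 100^2 = 10000 ≡ 471 (mod 733)
10^8 ≡ 471^2 = 221841 ≡ 475 (mod 733)
10^16 ≡ 475^2 = 225625 ≡ 594 (mod 733)
10^32 ≡ 594^2 = 352836 ≡ 263 (mod 733)
10^64 ≡ 263^2 = 69169 ≡ 267 (mod 733)
10^128 ≡ 267^2 = 71289 ≡ 188 (mod 733)
10^256 ≡ 188^2 = 35344 ≡ 160 (mod 733)
10^512 ≡ 160^2 = 25600 ≡ 678 (mod 733)
732 = 512 + 128 + 64 + 16 + 8 + 4 in binary powers of 2.
So 10^732 ≡ 678 · 188 · 267 · 594 · 475 · 471 ≡ 1 (mod 733).
Since the result is 1, base 10 gives no evidence that 733 is composite.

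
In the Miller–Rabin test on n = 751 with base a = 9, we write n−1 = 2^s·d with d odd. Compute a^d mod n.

1

751 − 1 = 750 = 2^1 · 375, so d = 375.
9^1 ≡ 9 (mod 751)
9^2 ≡ 9^2 = 81 ≡ 81 (mod 751)
9^4 ≡ 81^2 = 6561 ≡ 553 (mod 751)
9^8 ≡ 553^2 = 305809 ≡ 152 (mod 751)
9^16 ≡ 152^2 = 23104 ≡ 574 (mod 751)
9^32 ≡ 574^2 = 329476 ≡ 538 (mod 751)
9^64 ≡ 538^2 = 289444 ≡ 309 (mod 751)
9^128 ≡ 309^2 = 95481 ≡ 104 (mod 751)
9^256 ≡ 104^2 = 10816 ≡ 302 (mod 751)
375 = 256 + 64 + 32 + 16 + 4 + 2 + 1 in binary powers of 2.
So 9^375 ≡ 302 · 309 · 538 · 574 · 553 · 81 · 9 ≡ 1 (mod 751).
Since 9^d ≡ 1 (mod 751), base 9 does not prove 751 composite.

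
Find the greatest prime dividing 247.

247 = 13 · 19
19 is prime.
So 247 = 13 · 19; the largest prime factor is 19.

19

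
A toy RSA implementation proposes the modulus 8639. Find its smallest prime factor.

53

8639 is odd.
Digit sum 26, not divisible by 3.
Ends in 9: not divisible by 5.
7: 8639 = 7·1234 + 1
11: 8639 = 11·785 + 4
13: 8639 = 13·664 + 7
17: 8639 = 17·508 + 3
19: 8639 = 19·454 + 13
23: 8639 = 23·375 + 14
29: 8639 = 29·297 + 26
31: 8639 = 31·278 + 21
37: 8639 = 37·233 + 18
41: 8639 = 41·210 + 29
43: 8639 = 43·200 + 39
47: 8639 = 47·183 + 38
53: 8639 = 53·163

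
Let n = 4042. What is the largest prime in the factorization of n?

4042 = 2 · 2021
2021 = 43 · 47
47 is prime.
So 4042 = 2 · 43 · 47; the largest prime factor is 47.

47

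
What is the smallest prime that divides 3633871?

3633871 is odd.
Digit sum 31, not divisible by 3.
Ends in 1: not divisible by 5.
7: 3633871 = 7·519124 + 3
11: 3633871 = 11·330351 + 10
13: 3633871 = 13·279528 + 7
17: 3633871 = 17·213757 + 2
19: 3633871 = 19·191256 + 7
23: 3633871 = 23·157994 + 9
29: 3633871 = 29·125305 + 26
31: 3633871 = 31·117221 + 20
37: 3633871 = 37·98212 + 27
41: 3633871 = 41·88631

41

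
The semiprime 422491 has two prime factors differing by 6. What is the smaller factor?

647

Since p = q + 6, we have 422491 = q(q + 6), so q² + 6q − 422491 = 0.
Discriminant: 6² + 4·422491 = 36 + 1689964 = 1690000; √1690000 = 1300.
q = (−6 + 1300)/2 = 647, and p = q + 6 = 653.
Check: 647 · 653 = 422491.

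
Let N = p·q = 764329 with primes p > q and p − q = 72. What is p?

911

Since p = q + 72, we have 764329 = q(q + 72), so q² + 72q − 764329 = 0.
Discriminant: 72² + 4·764329 = 5184 + 3057316 = 3062500; √3062500 = 1750.
q = (−72 + 1750)/2 = 839, and p = q + 72 = 911.
Check: 839 · 911 = 764329.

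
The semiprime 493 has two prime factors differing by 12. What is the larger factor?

29

Since p = q + 12, we have 493 = q(q + 12), so q² + 12q − 493 = 0.
Discriminant: 12² + 4·493 = 144 + 1972 = 2116; √2116 = 46.
q = (−12 + 46)/2 = 17, and p = q + 12 = 29.
Check: 17 · 29 = 493.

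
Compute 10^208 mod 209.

199

10^1 ≡ 10 (mod 209)
10^2 ≡ 10^2 = 100 ≡ 100 (mod 209)
10^4 ≡ 100^2 = 10000 ≡ 177 (mod 209)
10^8 ≡ 177^2 = 31329 ≡ 188 (mod 209)
10^16 ≡ 188^2 = 35344 ≡ 23 (mod 209)
10^32 ≡ 23^2 = 529 ≡ 111 (mod 209)
10^64 ≡ 111^2 = 12321 ≡ 199 (mod 209)
10^128 ≡ 199^2 = 39601 ≡ 100 (mod 209)
208 = 128 + 64 + 16 in binary powers of 2.
So 10^208 ≡ 100 · 199 · 23 ≡ 199 (mod 209).
Since 199 ≠ 1, base 10 is a Fermat witness: 209 is composite.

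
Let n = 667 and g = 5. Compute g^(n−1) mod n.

169

5^1 ≡ 5 (mod 667)
5^2 ≡ 5^2 = 25 ≡ 25 (mod 667)
5^4 ≡ 25^2 = 625 ≡ 625 (mod 667)
5^8 ≡ 625^2 = 390625 ≡ 430 (mod 667)
5^16 ≡ 430^2 = 184900 ≡ 141 (mod 667)
5^32 ≡ 141^2 = 19881 ≡ 538 (mod 667)
5^64 ≡ 538^2 = 289444 ≡ 633 (mod 667)
5^128 ≡ 633^2 = 400689 ≡ 489 (mod 667)
5^256 ≡ 489^2 = 239121 ≡ 335 (mod 667)
5^512 ≡ 335^2 = 112225 ≡ 169 (mod 667)
666 = 512 + 128 + 16 + 8 + 2 in binary powers of 2.
So 5^666 ≡ 169 · 489 · 141 · 430 · 25 ≡ 169 (mod 667).
Since 169 ≠ 1, base 5 is a Fermat witness: 667 is composite.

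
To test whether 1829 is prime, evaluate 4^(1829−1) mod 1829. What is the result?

653

4^1 ≡ 4 (mod 1829)
4^2 ≡ 4^2 = 16 ≡ 16 (mod 1829)
4^4 ≡ 16^2 = 256 ≡ 256 (mod 1829)
4^8 ≡ 256^2 = 65536 ≡ 1521 (mod 1829)
4^16 ≡ 1521^2 = 2313441 ≡ 1585 (mod 1829)
4^32 ≡ 1585^2 = 2512225 ≡ 1008 (mod 1829)
4^64 ≡ 1008^2 = 1016064 ≡ 969 (mod 1829)
4^128 ≡ 969^2 = 938961 ≡ 684 (mod 1829)
4^256 ≡ 684^2 = 467856 ≡ 1461 (mod 1829)
4^512 ≡ 1461^2 = 2134521 ≡ 78 (mod 1829)
4^1024 ≡ 78^2 = 6084 ≡ 597 (mod 1829)
1828 = 1024 + 512 + 256 + 32 + 4 in binary powers of 2.
So 4^1828 ≡ 597 · 78 · 1461 · 1008 · 256 ≡ 653 (mod 1829).
Since 653 ≠ 1, base 4 is a Fermat witness: 1829 is composite.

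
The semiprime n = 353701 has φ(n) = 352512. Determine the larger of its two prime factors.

613

φ(n) = (p−1)(q−1) = n − (p+q) + 1, so p + q = 353701 − 352512 + 1 = 1190.
p and q are the roots of t² − 1190t + 353701 = 0.
Discriminant: 1190² − 4·353701 = 1416100 − 1414804 = 1296; √1296 = 36.
q = (1190 − 36)/2 = 577, p = (1190 + 36)/2 = 613.
Check: 577 · 613 = 353701.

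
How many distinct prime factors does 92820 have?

6

92820 = 2^2 · 23205
23205 = 3 · 7735
7735 = 5 · 1547
1547 = 7 · 221
221 = 13 · 17
92820 = 2^2 · 3 · 5 · 7 · 13 · 17, which has 6 distinct prime factors.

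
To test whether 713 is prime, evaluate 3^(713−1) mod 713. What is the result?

696

3^1 ≡ 3 (mod 713)
3^2 ≡ 3^2 = 9 ≡ 9 (mod 713)
3^4 ≡ 9^2 = 81 ≡ 81 (mod 713)
3^8 ≡ 81^2 = 6561 ≡ 144 (mod 713)
3^16 ≡ 144^2 = 20736 ≡ 59 (mod 713)
3^32 ≡ 59^2 = 3481 ≡ 629 (mod 713)
3^64 ≡ 629^2 = 395641 ≡ 639 (mod 713)
3^128 ≡ 639^2 = 408321 ≡ 485 (mod 713)
3^256 ≡ 485^2 = 235225 ≡ 648 (mod 713)
3^512 ≡ 648^2 = 419904 ≡ 660 (mod 713)
712 = 512 + 128 + 64 + 8 in binary powers of 2.
So 3^712 ≡ 660 · 485 · 639 · 144 ≡ 696 (mod 713).
Since 696 ≠ 1, base 3 is a Fermat witness: 713 is composite.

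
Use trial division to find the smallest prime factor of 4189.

4189 is odd.
Digit sum 22, not divisible by 3.
Ends in 9: not divisible by 5.
7: 4189 = 7·598 + 3
11: 4189 = 11·380 + 9
13: 4189 = 13·322 + 3
17: 4189 = 17·246 + 7
19: 4189 = 19·220 + 9
23: 4189 = 23·182 + 3
29: 4189 = 29·144 + 13
31: 4189 = 31·135 + 4
37: 4189 = 37·113 + 8
41: 4189 = 41·102 + 7
43: 4189 = 43·97 + 18
47: 4189 = 47·89 + 6
53: 4189 = 53·79 + 2
59: 4189 = 59·71

59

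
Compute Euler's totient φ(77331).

Factor: 77331 = 3 · 149 · 173.
φ(77331) = (3−1) · (149−1) · (173−1) = 2 · 148 · 172 = 50912.

50912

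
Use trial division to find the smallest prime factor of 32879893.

32879893 is odd.
Digit sum 49, not divisible by 3.
Ends in 3: not divisible by 5.
7: 32879893 = 7·4697127 + 4
11: 32879893 = 11·2989081 + 2
13: 32879893 = 13·2529222 + 7
17: 32879893 = 17·1934111 + 6
19: 32879893 = 19·1730520 + 13
23: 32879893 = 23·1429560 + 13
29: 32879893 = 29·1133789 + 12
31: 32879893 = 31·1060641 + 22
37: 32879893 = 37·888645 + 28
41: 32879893 = 41·801948 + 25
43: 32879893 = 43·764648 + 29
47: 32879893 = 47·699572 + 9
53: 32879893 = 53·620375 + 18
59: 32879893 = 59·557286 + 19
61: 32879893 = 61·539014 + 39
67: 32879893 = 67·490744 + 45
71: 32879893 = 71·463097 + 6
73: 32879893 = 73·450409 + 36
79: 32879893 = 79·416201 + 14
83: 32879893 = 83·396143 + 24
89: 32879893 = 89·369437

89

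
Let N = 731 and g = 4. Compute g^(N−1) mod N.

4^1 ≡ 4 (mod 731)
4^2 ≡ 4^2 = 16 ≡ 16 (mod 731)
4^4 ≡ 16^2 = 256 ≡ 256 (mod 731)
4^8 ≡ 256^2 = 65536 ≡ 477 (mod 731)
4^16 ≡ 477^2 = 227529 ≡ 188 (mod 731)
4^32 ≡ 188^2 = 35344 ≡ 256 (mod 731)
4^64 ≡ 256^2 = 65536 ≡ 477 (mod 731)
4^128 ≡ 477^2 = 227529 ≡ 188 (mod 731)
4^256 ≡ 188^2 = 35344 ≡ 256 (mod 731)
4^512 ≡ 256^2 = 65536 ≡ 477 (mod 731)
730 = 512 + 128 + 64 + 16 + 8 + 2 in binary powers of 2.
So 4^730 ≡ 477 · 188 · 477 · 188 · 477 · 16 ≡ 16 (mod 731).
Since 16 ≠ 1, base 4 is a Fermat witness: 731 is composite.

16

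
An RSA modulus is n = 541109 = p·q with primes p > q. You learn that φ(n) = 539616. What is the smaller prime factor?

617

φ(n) = (p−1)(q−1) = n − (p+q) + 1, so p + q = 541109 − 539616 + 1 = 1494.
p and q are the roots of t² − 1494t + 541109 = 0.
Discriminant: 1494² − 4·541109 = 2232036 − 2164436 = 67600; √67600 = 260.
q = (1494 − 260)/2 = 617, p = (1494 + 260)/2 = 877.
Check: 617 · 877 = 541109.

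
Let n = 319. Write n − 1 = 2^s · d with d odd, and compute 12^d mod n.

319 − 1 = 318 = 2^1 · 159, so d = 159.
12^1 ≡ 12 (mod 319)
12^2 ≡ 12^2 = 144 ≡ 144 (mod 319)
12^4 ≡ 144^2 = 20736 ≡ 1 (mod 319)
12^8 ≡ 1^2 = 1 ≡ 1 (mod 319)
12^16 ≡ 1^2 = 1 ≡ 1 (mod 319)
12^32 ≡ 1^2 = 1 ≡ 1 (mod 319)
12^64 ≡ 1^2 = 1 ≡ 1 (mod 319)
12^128 ≡ 1^2 = 1 ≡ 1 (mod 319)
159 = 128 + 16 + 8 + 4 + 2 + 1 in binary powers of 2.
So 12^159 ≡ 1 · 1 · 1 · 1 · 144 · 12 ≡ 133 (mod 319).
Squaring chain: 133; never reaches −1, so base 12 is a Miller–Rabin witness that 319 is composite.

133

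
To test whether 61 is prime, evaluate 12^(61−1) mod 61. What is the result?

12^1 ≡ 12 (mod 61)
12^2 ≡ 12^2 = 144 ≡ 22 (mod 61)
12^4 ≡ 22^2 = 484 ≡ 57 (mod 61)
12^8 ≡ 57^2 = 3249 ≡ 16 (mod 61)
12^16 ≡ 16^2 = 256 ≡ 12 (mod 61)
12^32 ≡ 12^2 = 144 ≡ 22 (mod 61)
60 = 32 + 16 + 8 + 4 in binary powers of 2.
So 12^60 ≡ 22 · 12 · 16 · 57 ≡ 1 (mod 61).
Since the result is 1, base 12 gives no evidence that 61 is composite.

1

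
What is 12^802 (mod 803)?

771

12^1 ≡ 12 (mod 803)
12^2 ≡ 12^2 = 144 ≡ 144 (mod 803)
12^4 ≡ 144^2 = 20736 ≡ 661 (mod 803)
12^8 ≡ 661^2 = 436921 ≡ 89 (mod 803)
12^16 ≡ 89^2 = 7921 ≡ 694 (mod 803)
12^32 ≡ 694^2 = 481636 ≡ 639 (mod 803)
12^64 ≡ 639^2 = 408321 ≡ 397 (mod 803)
12^128 ≡ 397^2 = 157609 ≡ 221 (mod 803)
12^256 ≡ 221^2 = 48841 ≡ 661 (mod 803)
12^512 ≡ 661^2 = 436921 ≡ 89 (mod 803)
802 = 512 + 256 + 32 + 2 in binary powers of 2.
So 12^802 ≡ 89 · 661 · 639 · 144 ≡ 771 (mod 803).
Since 771 ≠ 1, base 12 is a Fermat witness: 803 is composite.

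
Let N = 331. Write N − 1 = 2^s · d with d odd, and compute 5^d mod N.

331 − 1 = 330 = 2^1 · 165, so d = 165.
5^1 ≡ 5 (mod 331)
5^2 ≡ 5^2 = 25 ≡ 25 (mod 331)
5^4 ≡ 25^2 = 625 ≡ 294 (mod 331)
5^8 ≡ 294^2 = 86436 ≡ 45 (mod 331)
5^16 ≡ 45^2 = 2025 ≡ 39 (mod 331)
5^32 ≡ 39^2 = 1521 ≡ 197 (mod 331)
5^64 ≡ 197^2 = 38809 ≡ 82 (mod 331)
5^128 ≡ 82^2 = 6724 ≡ 104 (mod 331)
165 = 128 + 32 + 4 + 1 in binary powers of 2.
So 5^165 ≡ 104 · 197 · 294 · 5 ≡ 1 (mod 331).
Since 5^d ≡ 1 (mod 331), base 5 does not prove 331 composite.

1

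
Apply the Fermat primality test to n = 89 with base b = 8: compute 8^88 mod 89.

8^1 ≡ 8 (mod 89)
8^2 ≡ 8^2 = 64 ≡ 64 (mod 89)
8^4 ≡ 64^2 = 4096 ≡ 2 (mod 89)
8^8 ≡ 2^2 = 4 ≡ 4 (mod 89)
8^16 ≡ 4^2 = 16 ≡ 16 (mod 89)
8^32 ≡ 16^2 = 256 ≡ 78 (mod 89)
8^64 ≡ 78^2 = 6084 ≡ 32 (mod 89)
88 = 64 + 16 + 8 in binary powers of 2.
So 8^88 ≡ 32 · 16 · 4 ≡ 1 (mod 89).
Since the result is 1, base 8 gives no evidence that 89 is composite.

1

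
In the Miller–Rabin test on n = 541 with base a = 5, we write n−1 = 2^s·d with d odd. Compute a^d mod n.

541 − 1 = 540 = 2^2 · 135, so d = 135.
5^1 ≡ 5 (mod 541)
5^2 ≡ 5^2 = 25 ≡ 25 (mod 541)
5^4 ≡ 25^2 = 625 ≡ 84 (mod 541)
5^8 ≡ 84^2 = 7056 ≡ 23 (mod 541)
5^16 ≡ 23^2 = 529 ≡ 529 (mod 541)
5^32 ≡ 529^2 = 279841 ≡ 144 (mod 541)
5^64 ≡ 144^2 = 20736 ≡ 178 (mod 541)
5^128 ≡ 178^2 = 31684 ≡ 306 (mod 541)
135 = 128 + 4 + 2 + 1 in binary powers of 2.
So 5^135 ≡ 306 · 84 · 25 · 5 ≡ 1 (mod 541).
Since 5^d ≡ 1 (mod 541), base 5 does not prove 541 composite.

1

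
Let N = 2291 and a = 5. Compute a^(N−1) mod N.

5^1 ≡ 5 (mod 2291)
5^2 ≡ 5^2 = 25 ≡ 25 (mod 2291)
5^4 ≡ 25^2 = 625 ≡ 625 (mod 2291)
5^8 ≡ 625^2 = 390625 ≡ 1155 (mod 2291)
5^16 ≡ 1155^2 = 1334025 ≡ 663 (mod 2291)
5^32 ≡ 663^2 = 439569 ≡ 1988 (mod 2291)
5^64 ≡ 1988^2 = 3952144 ≡ 169 (mod 2291)
5^128 ≡ 169^2 = 28561 ≡ 1069 (mod 2291)
5^256 ≡ 1069^2 = 1142761 ≡ 1843 (mod 2291)
5^512 ≡ 1843^2 = 3396649 ≡ 1387 (mod 2291)
5^1024 ≡ 1387^2 = 1923769 ≡ 1620 (mod 2291)
5^2048 ≡ 1620^2 = 2624400 ≡ 1205 (mod 2291)
2290 = 2048 + 128 + 64 + 32 + 16 + 2 in binary powers of 2.
So 5^2290 ≡ 1205 · 1069 · 169 · 1988 · 663 · 25 ≡ 111 (mod 2291).
Since 111 ≠ 1, base 5 is a Fermat witness: 2291 is composite.

111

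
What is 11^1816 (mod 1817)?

1415

11^1 ≡ 11 (mod 1817)
11^2 ≡ 11^2 = 121 ≡ 121 (mod 1817)
11^4 ≡ 121^2 = 14641 ≡ 105 (mod 1817)
11^8 ≡ 105^2 = 11025 ≡ 123 (mod 1817)
11^16 ≡ 123^2 = 15129 ≡ 593 (mod 1817)
11^32 ≡ 593^2 = 351649 ≡ 968 (mod 1817)
11^64 ≡ 968^2 = 937024 ≡ 1269 (mod 1817)
11^128 ≡ 1269^2 = 1610361 ≡ 499 (mod 1817)
11^256 ≡ 499^2 = 249001 ≡ 72 (mod 1817)
11^512 ≡ 72^2 = 5184 ≡ 1550 (mod 1817)
11^1024 ≡ 1550^2 = 2402500 ≡ 426 (mod 1817)
1816 = 1024 + 512 + 256 + 16 + 8 in binary powers of 2.
So 11^1816 ≡ 426 · 1550 · 72 · 593 · 123 ≡ 1415 (mod 1817).
Since 1415 ≠ 1, base 11 is a Fermat witness: 1817 is composite.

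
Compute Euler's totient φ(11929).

Factor: 11929 = 79 · 151.
φ(11929) = (79−1) · (151−1) = 78 · 150 = 11700.

11700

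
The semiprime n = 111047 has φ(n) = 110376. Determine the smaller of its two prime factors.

293

φ(n) = (p−1)(q−1) = n − (p+q) + 1, so p + q = 111047 − 110376 + 1 = 672.
p and q are the roots of t² − 672t + 111047 = 0.
Discriminant: 672² − 4·111047 = 451584 − 444188 = 7396; √7396 = 86.
q = (672 − 86)/2 = 293, p = (672 + 86)/2 = 379.
Check: 293 · 379 = 111047.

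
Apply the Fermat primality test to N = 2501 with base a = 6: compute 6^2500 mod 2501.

6^1 ≡ 6 (mod 2501)
6^2 ≡ 6^2 = 36 ≡ 36 (mod 2501)
6^4 ≡ 36^2 = 1296 ≡ 1296 (mod 2501)
6^8 ≡ 1296^2 = 1679616 ≡ 1445 (mod 2501)
6^16 ≡ 1445^2 = 2088025 ≡ 2191 (mod 2501)
6^32 ≡ 2191^2 = 4800481 ≡ 1062 (mod 2501)
6^64 ≡ 1062^2 = 1127844 ≡ 2394 (mod 2501)
6^128 ≡ 2394^2 = 5731236 ≡ 1445 (mod 2501)
6^256 ≡ 1445^2 = 2088025 ≡ 2191 (mod 2501)
6^512 ≡ 2191^2 = 4800481 ≡ 1062 (mod 2501)
6^1024 ≡ 1062^2 = 1127844 ≡ 2394 (mod 2501)
6^2048 ≡ 2394^2 = 5731236 ≡ 1445 (mod 2501)
2500 = 2048 + 256 + 128 + 64 + 4 in binary powers of 2.
So 6^2500 ≡ 1445 · 2191 · 1445 · 2394 · 1296 ≡ 1721 (mod 2501).
Since 1721 ≠ 1, base 6 is a Fermat witness: 2501 is composite.

1721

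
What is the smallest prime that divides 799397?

31

799397 is odd.
Digit sum 44, not divisible by 3.
Ends in 7: not divisible by 5.
7: 799397 = 7·114199 + 4
11: 799397 = 11·72672 + 5
13: 799397 = 13·61492 + 1
17: 799397 = 17·47023 + 6
19: 799397 = 19·42073 + 10
23: 799397 = 23·34756 + 9
29: 799397 = 29·27565 + 12
31: 799397 = 31·25787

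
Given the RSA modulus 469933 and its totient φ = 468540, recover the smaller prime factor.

571

φ(n) = (p−1)(q−1) = n − (p+q) + 1, so p + q = 469933 − 468540 + 1 = 1394.
p and q are the roots of t² − 1394t + 469933 = 0.
Discriminant: 1394² − 4·469933 = 1943236 − 1879732 = 63504; √63504 = 252.
q = (1394 − 252)/2 = 571, p = (1394 + 252)/2 = 823.
Check: 571 · 823 = 469933.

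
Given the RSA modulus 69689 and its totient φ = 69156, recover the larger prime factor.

φ(n) = (p−1)(q−1) = n − (p+q) + 1, so p + q = 69689 − 69156 + 1 = 534.
p and q are the roots of t² − 534t + 69689 = 0.
Discriminant: 534² − 4·69689 = 285156 − 278756 = 6400; √6400 = 80.
q = (534 − 80)/2 = 227, p = (534 + 80)/2 = 307.
Check: 227 · 307 = 69689.

307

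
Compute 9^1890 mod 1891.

9^1 ≡ 9 (mod 1891)
9^2 ≡ 9^2 = 81 ≡ 81 (mod 1891)
9^4 ≡ 81^2 = 6561 ≡ 888 (mod 1891)
9^8 ≡ 888^2 = 788544 ≡ 1888 (mod 1891)
9^16 ≡ 1888^2 = 3564544 ≡ 9 (mod 1891)
9^32 ≡ 9^2 = 81 ≡ 81 (mod 1891)
9^64 ≡ 81^2 = 6561 ≡ 888 (mod 1891)
9^128 ≡ 888^2 = 788544 ≡ 1888 (mod 1891)
9^256 ≡ 1888^2 = 3564544 ≡ 9 (mod 1891)
9^512 ≡ 9^2 = 81 ≡ 81 (mod 1891)
9^1024 ≡ 81^2 = 6561 ≡ 888 (mod 1891)
1890 = 1024 + 512 + 256 + 64 + 32 + 2 in binary powers of 2.
So 9^1890 ≡ 888 · 81 · 9 · 888 · 81 · 81 ≡ 1 (mod 1891).
Since the result is 1, base 9 gives no evidence that 1891 is composite.

1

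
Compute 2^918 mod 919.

2^1 ≡ 2 (mod 919)
2^2 ≡ 2^2 = 4 ≡ 4 (mod 919)
2^4 ≡ 4^2 = 16 ≡ 16 (mod 919)
2^8 ≡ 16^2 = 256 ≡ 256 (mod 919)
2^16 ≡ 256^2 = 65536 ≡ 287 (mod 919)
2^32 ≡ 287^2 = 82369 ≡ 578 (mod 919)
2^64 ≡ 578^2 = 334084 ≡ 487 (mod 919)
2^128 ≡ 487^2 = 237169 ≡ 67 (mod 919)
2^256 ≡ 67^2 = 4489 ≡ 813 (mod 919)
2^512 ≡ 813^2 = 660969 ≡ 208 (mod 919)
918 = 512 + 256 + 128 + 16 + 4 + 2 in binary powers of 2.
So 2^918 ≡ 208 · 813 · 67 · 287 · 16 · 4 ≡ 1 (mod 919).
Since the result is 1, base 2 gives no evidence that 919 is composite.

1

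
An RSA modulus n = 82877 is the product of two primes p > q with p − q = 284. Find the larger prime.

Since p = q + 284, we have 82877 = q(q + 284), so q² + 284q − 82877 = 0.
Discriminant: 284² + 4·82877 = 80656 + 331508 = 412164; √412164 = 642.
q = (−284 + 642)/2 = 179, and p = q + 284 = 463.
Check: 179 · 463 = 82877.

463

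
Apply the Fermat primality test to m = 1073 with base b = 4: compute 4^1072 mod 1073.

4^1 ≡ 4 (mod 1073)
4^2 ≡ 4^2 = 16 ≡ 16 (mod 1073)
4^4 ≡ 16^2 = 256 ≡ 256 (mod 1073)
4^8 ≡ 256^2 = 65536 ≡ 83 (mod 1073)
4^16 ≡ 83^2 = 6889 ≡ 451 (mod 1073)
4^32 ≡ 451^2 = 203401 ≡ 604 (mod 1073)
4^64 ≡ 604^2 = 364816 ≡ 1069 (mod 1073)
4^128 ≡ 1069^2 = 1142761 ≡ 16 (mod 1073)
4^256 ≡ 16^2 = 256 ≡ 256 (mod 1073)
4^512 ≡ 256^2 = 65536 ≡ 83 (mod 1073)
4^1024 ≡ 83^2 = 6889 ≡ 451 (mod 1073)
1072 = 1024 + 32 + 16 in binary powers of 2.
So 4^1072 ≡ 451 · 604 · 451 ≡ 1069 (mod 1073).
Since 1069 ≠ 1, base 4 is a Fermat witness: 1073 is composite.

1069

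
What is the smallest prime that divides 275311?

275311 is odd.
Digit sum 19, not divisible by 3.
Ends in 1: not divisible by 5.
7: 275311 = 7·39330 + 1
11: 275311 = 11·25028 + 3
13: 275311 = 13·21177 + 10
17: 275311 = 17·16194 + 13
19: 275311 = 19·14490 + 1
23: 275311 = 23·11970 + 1
29: 275311 = 29·9493 + 14
31: 275311 = 31·8881

31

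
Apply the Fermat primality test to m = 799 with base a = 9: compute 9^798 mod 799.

9^1 ≡ 9 (mod 799)
9^2 ≡ 9^2 = 81 ≡ 81 (mod 799)
9^4 ≡ 81^2 = 6561 ≡ 169 (mod 799)
9^8 ≡ 169^2 = 28561 ≡ 596 (mod 799)
9^16 ≡ 596^2 = 355216 ≡ 460 (mod 799)
9^32 ≡ 460^2 = 211600 ≡ 664 (mod 799)
9^64 ≡ 664^2 = 440896 ≡ 647 (mod 799)
9^128 ≡ 647^2 = 418609 ≡ 732 (mod 799)
9^256 ≡ 732^2 = 535824 ≡ 494 (mod 799)
9^512 ≡ 494^2 = 244036 ≡ 341 (mod 799)
798 = 512 + 256 + 16 + 8 + 4 + 2 in binary powers of 2.
So 9^798 ≡ 341 · 494 · 460 · 596 · 169 · 81 ≡ 225 (mod 799).
Since 225 ≠ 1, base 9 is a Fermat witness: 799 is composite.

225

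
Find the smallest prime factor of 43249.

61

43249 is odd.
Digit sum 22, not divisible by 3.
Ends in 9: not divisible by 5.
7: 43249 = 7·6178 + 3
11: 43249 = 11·3931 + 8
13: 43249 = 13·3326 + 11
17: 43249 = 17·2544 + 1
19: 43249 = 19·2276 + 5
23: 43249 = 23·1880 + 9
29: 43249 = 29·1491 + 10
31: 43249 = 31·1395 + 4
37: 43249 = 37·1168 + 33
41: 43249 = 41·1054 + 35
43: 43249 = 43·1005 + 34
47: 43249 = 47·920 + 9
53: 43249 = 53·816 + 1
59: 43249 = 59·733 + 2
61: 43249 = 61·709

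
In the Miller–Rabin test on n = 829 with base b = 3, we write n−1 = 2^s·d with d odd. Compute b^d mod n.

829 − 1 = 828 = 2^2 · 207, so d = 207.
3^1 ≡ 3 (mod 829)
3^2 ≡ 3^2 = 9 ≡ 9 (mod 829)
3^4 ≡ 9^2 = 81 ≡ 81 (mod 829)
3^8 ≡ 81^2 = 6561 ≡ 758 (mod 829)
3^16 ≡ 758^2 = 574564 ≡ 67 (mod 829)
3^32 ≡ 67^2 = 4489 ≡ 344 (mod 829)
3^64 ≡ 344^2 = 118336 ≡ 618 (mod 829)
3^128 ≡ 618^2 = 381924 ≡ 584 (mod 829)
207 = 128 + 64 + 8 + 4 + 2 + 1 in binary powers of 2.
So 3^207 ≡ 584 · 618 · 758 · 81 · 9 · 3 ≡ 1 (mod 829).
Since 3^d ≡ 1 (mod 829), base 3 does not prove 829 composite.

1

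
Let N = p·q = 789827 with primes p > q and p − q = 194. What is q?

Since p = q + 194, we have 789827 = q(q + 194), so q² + 194q − 789827 = 0.
Discriminant: 194² + 4·789827 = 37636 + 3159308 = 3196944; √3196944 = 1788.
q = (−194 + 1788)/2 = 797, and p = q + 194 = 991.
Check: 797 · 991 = 789827.

797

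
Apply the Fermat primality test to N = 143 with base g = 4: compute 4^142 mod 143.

4^1 ≡ 4 (mod 143)
4^2 ≡ 4^2 = 16 ≡ 16 (mod 143)
4^4 ≡ 16^2 = 256 ≡ 113 (mod 143)
4^8 ≡ 113^2 = 12769 ≡ 42 (mod 143)
4^16 ≡ 42^2 = 1764 ≡ 48 (mod 143)
4^32 ≡ 48^2 = 2304 ≡ 16 (mod 143)
4^64 ≡ 16^2 = 256 ≡ 113 (mod 143)
4^128 ≡ 113^2 = 12769 ≡ 42 (mod 143)
142 = 128 + 8 + 4 + 2 in binary powers of 2.
So 4^142 ≡ 42 · 42 · 113 · 16 ≡ 126 (mod 143).
Since 126 ≠ 1, base 4 is a Fermat witness: 143 is composite.

126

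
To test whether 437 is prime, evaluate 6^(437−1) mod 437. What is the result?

118

6^1 ≡ 6 (mod 437)
6^2 ≡ 6^2 = 36 ≡ 36 (mod 437)
6^4 ≡ 36^2 = 1296 ≡ 422 (mod 437)
6^8 ≡ 422^2 = 178084 ≡ 225 (mod 437)
6^16 ≡ 225^2 = 50625 ≡ 370 (mod 437)
6^32 ≡ 370^2 = 136900 ≡ 119 (mod 437)
6^64 ≡ 119^2 = 14161 ≡ 177 (mod 437)
6^128 ≡ 177^2 = 31329 ≡ 302 (mod 437)
6^256 ≡ 302^2 = 91204 ≡ 308 (mod 437)
436 = 256 + 128 + 32 + 16 + 4 in binary powers of 2.
So 6^436 ≡ 308 · 302 · 119 · 370 · 422 ≡ 118 (mod 437).
Since 118 ≠ 1, base 6 is a Fermat witness: 437 is composite.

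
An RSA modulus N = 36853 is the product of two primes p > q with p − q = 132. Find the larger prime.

269

Since p = q + 132, we have 36853 = q(q + 132), so q² + 132q − 36853 = 0.
Discriminant: 132² + 4·36853 = 17424 + 147412 = 164836; √164836 = 406.
q = (−132 + 406)/2 = 137, and p = q + 132 = 269.
Check: 137 · 269 = 36853.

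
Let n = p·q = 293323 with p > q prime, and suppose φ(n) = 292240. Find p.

563

φ(n) = (p−1)(q−1) = n − (p+q) + 1, so p + q = 293323 − 292240 + 1 = 1084.
p and q are the roots of t² − 1084t + 293323 = 0.
Discriminant: 1084² − 4·293323 = 1175056 − 1173292 = 1764; √1764 = 42.
q = (1084 − 42)/2 = 521, p = (1084 + 42)/2 = 563.
Check: 521 · 563 = 293323.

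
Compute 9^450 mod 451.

122

9^1 ≡ 9 (mod 451)
9^2 ≡ 9^2 = 81 ≡ 81 (mod 451)
9^4 ≡ 81^2 = 6561 ≡ 247 (mod 451)
9^8 ≡ 247^2 = 61009 ≡ 124 (mod 451)
9^16 ≡ 124^2 = 15376 ≡ 42 (mod 451)
9^32 ≡ 42^2 = 1764 ≡ 411 (mod 451)
9^64 ≡ 411^2 = 168921 ≡ 247 (mod 451)
9^128 ≡ 247^2 = 61009 ≡ 124 (mod 451)
9^256 ≡ 124^2 = 15376 ≡ 42 (mod 451)
450 = 256 + 128 + 64 + 2 in binary powers of 2.
So 9^450 ≡ 42 · 124 · 247 · 81 ≡ 122 (mod 451).
Since 122 ≠ 1, base 9 is a Fermat witness: 451 is composite.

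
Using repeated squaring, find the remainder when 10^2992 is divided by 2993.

2191

10^1 ≡ 10 (mod 2993)
10^2 ≡ 10^2 = 100 ≡ 100 (mod 2993)
10^4 ≡ 100^2 = 10000 ≡ 1021 (mod 2993)
10^8 ≡ 1021^2 = 1042441 ≡ 877 (mod 2993)
10^16 ≡ 877^2 = 769129 ≡ 2921 (mod 2993)
10^32 ≡ 2921^2 = 8532241 ≡ 2191 (mod 2993)
10^64 ≡ 2191^2 = 4800481 ≡ 2702 (mod 2993)
10^128 ≡ 2702^2 = 7300804 ≡ 877 (mod 2993)
10^256 ≡ 877^2 = 769129 ≡ 2921 (mod 2993)
10^512 ≡ 2921^2 = 8532241 ≡ 2191 (mod 2993)
10^1024 ≡ 2191^2 = 4800481 ≡ 2702 (mod 2993)
10^2048 ≡ 2702^2 = 7300804 ≡ 877 (mod 2993)
2992 = 2048 + 512 + 256 + 128 + 32 + 16 in binary powers of 2.
So 10^2992 ≡ 877 · 2191 · 2921 · 877 · 2191 · 2921 ≡ 2191 (mod 2993).
Since 2191 ≠ 1, base 10 is a Fermat witness: 2993 is composite.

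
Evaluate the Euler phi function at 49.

Factor: 49 = 7^2.
φ(49) = 7^1·(7−1) = 42.

42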